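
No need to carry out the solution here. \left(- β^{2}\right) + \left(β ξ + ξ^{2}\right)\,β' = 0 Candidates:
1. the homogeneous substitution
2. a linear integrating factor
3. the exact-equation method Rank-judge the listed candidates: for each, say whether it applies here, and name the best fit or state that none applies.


Technique: the homogeneous substitution — the slope's numerator and denominator share total degree; set v = β/ξ and the equation drops to separable form. A Bernoulli substitution after rearrangement (possibly exchanging dependent and independent variable) is a fair alternative; the homogeneous route works on the equation as it stands.
- the homogeneous substitution: a fit — the right tool for this form.
- a linear integrating factor — the unknown enters nonlinearly (through a power, a denominator, or a transcendental function), which the linear integrating-factor recipe cannot absorb as-is — any repair would come from a preliminary substitution, not the factor.
- the exact-equation method — the mixed-partials test fails on this split — it is not an exact differential as presented.


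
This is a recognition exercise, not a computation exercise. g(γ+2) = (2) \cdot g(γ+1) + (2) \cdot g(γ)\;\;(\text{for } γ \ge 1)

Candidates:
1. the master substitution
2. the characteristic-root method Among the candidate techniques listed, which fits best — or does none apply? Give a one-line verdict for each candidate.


Best approach: the characteristic-root method — because shifting γ leaves the equation's coefficients unchanged, exponential trials reduce it to algebra.
- the master substitution — with no divided-index recursive call, reindexing by powers of a base buys nothing.
- the characteristic-root method — applies; the problem has the shape this method handles.


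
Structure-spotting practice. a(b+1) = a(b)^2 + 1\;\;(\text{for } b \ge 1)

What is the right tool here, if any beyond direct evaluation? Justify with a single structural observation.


Best approach: no special technique — a nonlinear dependence on earlier terms breaks linearity, and with it every superposition-based closed form.


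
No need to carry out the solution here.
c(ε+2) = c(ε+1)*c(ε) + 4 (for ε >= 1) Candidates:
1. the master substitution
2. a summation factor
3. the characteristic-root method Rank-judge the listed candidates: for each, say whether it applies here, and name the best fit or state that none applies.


Method: no special technique — nonlinear feedback in the recursion rules out every root- or factor-based technique.
- the master substitution — there is no divide-the-index recursive argument.
- a summation factor: no summation factor applies — the rule is not linear in the sequence values.
- the characteristic-root method: nonlinearity rules out exponential-mode superposition from the start.


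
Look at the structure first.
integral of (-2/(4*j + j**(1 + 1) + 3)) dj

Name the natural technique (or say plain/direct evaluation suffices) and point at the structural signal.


Verdict: partial fractions — with (4*j + j**(1 + 1) + 3) factorable and the degree on top strictly smaller, simple-fraction decomposition is immediate.


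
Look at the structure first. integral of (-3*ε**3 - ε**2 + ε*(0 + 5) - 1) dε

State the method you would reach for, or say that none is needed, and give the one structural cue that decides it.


Method: no special technique — scan for structure and find none: constant multiples of powers of ε, integrate directly.


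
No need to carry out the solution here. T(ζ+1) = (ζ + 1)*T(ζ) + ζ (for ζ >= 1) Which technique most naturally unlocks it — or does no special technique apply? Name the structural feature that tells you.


Method: a summation factor — one-term recursion with variable weight ζ + 1 is solved by product normalization, not by root-finding.


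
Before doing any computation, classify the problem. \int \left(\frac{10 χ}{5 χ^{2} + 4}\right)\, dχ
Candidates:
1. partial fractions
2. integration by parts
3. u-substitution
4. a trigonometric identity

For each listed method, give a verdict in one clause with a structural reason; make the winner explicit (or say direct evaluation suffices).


Verdict: u-substitution — set u = 5 χ^{2} + 4: a constant multiple of its derivative, namely 10 χ, is present as a factor once the integrand is collected, so the du is sitting there waiting.
- partial fractions — the denominator is irreducible over the rationals — no rational-coefficient split into simpler fractions exists.
- integration by parts — the nonconstant-polynomial-times-standard-kernel pattern (an exp, sine, cosine, or logarithm partner) is absent.
- u-substitution: yes — fits the structure here.
- a trigonometric identity: no sine or cosine appears, so there is nothing for a trigonometric identity to act on.


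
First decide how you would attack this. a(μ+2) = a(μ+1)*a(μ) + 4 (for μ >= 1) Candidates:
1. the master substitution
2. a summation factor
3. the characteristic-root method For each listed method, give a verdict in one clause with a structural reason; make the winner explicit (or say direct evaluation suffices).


Best approach: no special technique — once the recursion is nonlinear, characteristic roots, master substitutions, and summation factors are all off the table.
- the master substitution — this is shift-type recursion, outside the divide-and-conquer template.
- a summation factor — no summation factor applies — the rule is not linear in the sequence values.
- the characteristic-root method: nonlinearity rules out exponential-mode superposition from the start.


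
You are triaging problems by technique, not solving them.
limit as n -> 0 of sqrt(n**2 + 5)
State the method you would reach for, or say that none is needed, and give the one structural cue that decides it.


Method: no special technique — the expression is continuous at the evaluation point — substitute directly; no indeterminate form appears.


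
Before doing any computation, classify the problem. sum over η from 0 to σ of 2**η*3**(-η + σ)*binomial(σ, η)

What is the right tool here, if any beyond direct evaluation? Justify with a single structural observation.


Diagnosis: the binomial theorem — the binomial coefficients weight matched powers of 2 and 3, which is exactly the expansion of a binomial power.


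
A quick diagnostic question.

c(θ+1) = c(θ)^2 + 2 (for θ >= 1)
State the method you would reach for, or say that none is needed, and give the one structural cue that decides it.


Diagnosis: no special technique — the unknown enters the rule nonlinearly, not as a weighted sum — no linear method is even well-posed.


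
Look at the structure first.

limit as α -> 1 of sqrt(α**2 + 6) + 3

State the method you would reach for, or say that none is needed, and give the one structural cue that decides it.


Technique: no special technique — the expression is continuous at 1 — substitute and evaluate; no indeterminate form appears.


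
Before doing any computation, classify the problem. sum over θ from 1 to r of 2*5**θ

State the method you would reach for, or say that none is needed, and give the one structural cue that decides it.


Best approach: the geometric series formula — check a ratio of consecutive terms: it is 5, independent of the index, so the geometric formula closes the sum.


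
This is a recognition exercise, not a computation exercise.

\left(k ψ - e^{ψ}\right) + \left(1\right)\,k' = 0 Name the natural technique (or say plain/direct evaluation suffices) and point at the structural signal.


Technique: a linear integrating factor — the equation is linear in k with coefficient ψ; multiplying by the integrating factor exp(∫ψ) makes the left side a perfect derivative.


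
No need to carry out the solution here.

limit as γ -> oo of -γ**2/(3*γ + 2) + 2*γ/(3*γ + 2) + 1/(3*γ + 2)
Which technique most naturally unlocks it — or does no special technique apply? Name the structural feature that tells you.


Best approach: dominant-term comparison — divide through by the highest power of γ; every lower-order term dies and the dominant terms decide the limit. As a single quotient, the ∞/∞ shape would yield to repeated differentiation as well — the growth comparison gets there in one look.


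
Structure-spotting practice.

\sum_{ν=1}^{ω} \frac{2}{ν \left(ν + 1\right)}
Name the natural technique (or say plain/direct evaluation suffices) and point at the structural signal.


Verdict: telescoping — one partial-fraction pass turns \frac{2}{ν \left(ν + 1\right)} into a shifted difference, and shifted differences telescope.


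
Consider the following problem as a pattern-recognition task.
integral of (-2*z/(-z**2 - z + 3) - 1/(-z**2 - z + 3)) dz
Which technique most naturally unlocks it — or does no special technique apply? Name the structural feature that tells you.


Method: u-substitution — collected, the integrand has one factor that is, up to a constant, the derivative of an inner expression the rest depends on — substitute for that inner expression.


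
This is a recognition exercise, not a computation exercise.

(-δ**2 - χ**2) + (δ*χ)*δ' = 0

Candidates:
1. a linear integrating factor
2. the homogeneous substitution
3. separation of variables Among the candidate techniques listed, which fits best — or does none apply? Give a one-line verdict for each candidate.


Method: the homogeneous substitution — the slope's numerator and denominator share total degree; set v = δ/χ and the equation drops to separable form. Rearranged, this also fits the Bernoulli template directly; the homogeneous substitution reads the structure without the rearrangement.
- a linear integrating factor: the unknown enters nonlinearly (through a power, a denominator, or a transcendental function), which the linear integrating-factor recipe cannot absorb as-is — any repair would come from a preliminary substitution, not the factor.
- the homogeneous substitution — applies; the problem has the shape this method handles.
- separation of variables: no algebra isolates the independent variable on one side and the unknown on the other.


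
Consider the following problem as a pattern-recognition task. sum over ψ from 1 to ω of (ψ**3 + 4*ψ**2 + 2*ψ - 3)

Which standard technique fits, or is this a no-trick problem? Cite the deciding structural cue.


Best approach: no special technique — constant-multiple powers of ψ with no cancellation partners and no common ratio — use the standard power-sum formulas.


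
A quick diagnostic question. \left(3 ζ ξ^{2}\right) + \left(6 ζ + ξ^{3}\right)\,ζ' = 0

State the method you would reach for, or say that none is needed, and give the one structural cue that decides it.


Technique: the exact-equation method — checking ∂/∂ζ of 3 ζ ξ^{2} against ∂/∂ξ of 6 ζ + ξ^{3}: they match — the equation is exact as it stands.


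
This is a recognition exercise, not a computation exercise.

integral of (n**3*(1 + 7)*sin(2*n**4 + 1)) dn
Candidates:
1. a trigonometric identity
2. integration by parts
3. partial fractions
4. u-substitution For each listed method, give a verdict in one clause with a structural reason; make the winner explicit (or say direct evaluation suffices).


Best approach: u-substitution — everything non-trivial happens through the inner expression 2*n**4 + 1, and its derivative accounts for the remaining factor up to a constant, so set u = 2*n**4 + 1.
- a trigonometric identity: there is no trigonometric structure whose rewriting would simplify the integrand.
- integration by parts — the non-polynomial partner is not one of the parts kernels — exp, sine, or cosine with a degree-1 argument, or a logarithm.
- partial fractions: there is no rational-function structure to decompose.
- u-substitution: yes — fits the structure here.


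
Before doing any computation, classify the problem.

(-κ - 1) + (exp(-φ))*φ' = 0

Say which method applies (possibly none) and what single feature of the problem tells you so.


Method: separation of variables — all dependence on the two variables factors apart, the defining separable shape. An exactness check succeeds on this form as well — separation and the potential function arrive at the same answer, separation more directly.


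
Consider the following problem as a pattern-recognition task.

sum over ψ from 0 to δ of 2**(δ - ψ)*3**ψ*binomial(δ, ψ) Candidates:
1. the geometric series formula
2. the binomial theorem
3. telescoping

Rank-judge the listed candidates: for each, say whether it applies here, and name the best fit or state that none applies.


Method: the binomial theorem — binomial coefficients against complementary powers of 3 and 2: recognize the binomial expansion and resum.
- the geometric series formula — the ratio of consecutive terms depends on the index.
- the binomial theorem — applicable, and directly so.
- telescoping: neither a shifted-difference shape nor integer-spaced poles are present.


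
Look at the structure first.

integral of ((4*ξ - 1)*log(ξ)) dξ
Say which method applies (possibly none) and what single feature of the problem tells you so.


Method: integration by parts — logs resist antidifferentiation but differentiate beautifully; pair log(ξ) with the polynomial 4*ξ - 1 via parts.


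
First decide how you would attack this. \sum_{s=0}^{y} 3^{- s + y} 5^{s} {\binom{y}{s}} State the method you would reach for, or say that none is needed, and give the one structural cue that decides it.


Diagnosis: the binomial theorem — binomial coefficients against complementary powers of 5 and 3: recognize the binomial expansion and resum.


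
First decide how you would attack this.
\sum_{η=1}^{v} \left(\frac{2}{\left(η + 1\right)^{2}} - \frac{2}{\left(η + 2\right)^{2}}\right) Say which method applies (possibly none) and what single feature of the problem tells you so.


Verdict: telescoping — this sum is a zipper: each term contributes \frac{2}{\left(η + 1\right)^{2}} and removes the next index's value, which the following term puts back, closing term by term.


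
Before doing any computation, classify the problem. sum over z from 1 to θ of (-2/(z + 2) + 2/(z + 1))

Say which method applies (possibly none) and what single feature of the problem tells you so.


Method: telescoping — consecutive terms evaluate one function at adjacent indices (2/(z + 1) is its current value): one term's tail is the next term's head, so the chain collapses.


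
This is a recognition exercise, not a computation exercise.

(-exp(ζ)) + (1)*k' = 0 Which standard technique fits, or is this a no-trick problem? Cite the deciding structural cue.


Method: no special technique — solved for the derivative, k never appears on the right — this is a direct integration in ζ, not a differential-equations problem at heart.


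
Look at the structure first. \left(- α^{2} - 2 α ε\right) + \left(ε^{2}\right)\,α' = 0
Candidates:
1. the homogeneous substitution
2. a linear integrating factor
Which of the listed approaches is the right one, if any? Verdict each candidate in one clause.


Diagnosis: the homogeneous substitution — the slope's numerator and denominator have matching total degree, so it depends only on α/ε and the ratio substitution collapses it. A Bernoulli rewrite works here as the equation stands — the homogeneous substitution is the more immediate reading.
- the homogeneous substitution: yes, a natural case for it.
- a linear integrating factor — the unknown enters nonlinearly (through a power, a denominator, or a transcendental function), which the linear integrating-factor recipe cannot absorb as-is — any repair would come from a preliminary substitution, not the factor.


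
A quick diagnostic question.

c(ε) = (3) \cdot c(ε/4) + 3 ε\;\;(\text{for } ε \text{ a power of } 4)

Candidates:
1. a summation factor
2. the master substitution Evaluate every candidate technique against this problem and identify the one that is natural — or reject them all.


Diagnosis: the master substitution — treat m = log base 4 of ε as the new clock: one recursion step advances m by one while ε scales by 4.
- a summation factor: the recursion divides its index rather than shifting it — there is no previous-term chain for a summation factor to telescope.
- the master substitution — applicable, and directly so.


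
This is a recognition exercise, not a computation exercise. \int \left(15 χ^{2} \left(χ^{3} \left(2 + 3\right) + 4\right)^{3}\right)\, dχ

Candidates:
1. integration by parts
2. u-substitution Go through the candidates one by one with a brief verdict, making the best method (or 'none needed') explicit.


Technique: u-substitution — 15 χ^{2} matches the derivative of (χ^{3} \left(2 + 3\right) + 4) up to a constant; with u = (χ^{3} \left(2 + 3\right) + 4) the whole integrand folds into a function of u alone. Multiplying out and using the power rule would succeed as well, just with far more bookkeeping.
- integration by parts: parts would only shuffle a directly integrable integrand.
- u-substitution — applies; the problem has the shape this method handles.


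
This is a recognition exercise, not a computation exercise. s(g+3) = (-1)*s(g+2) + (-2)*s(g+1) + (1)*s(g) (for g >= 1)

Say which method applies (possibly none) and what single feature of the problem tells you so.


Method: the characteristic-root method — fixed numeric weights on consecutive terms and no forcing term added: the root method in its home territory.


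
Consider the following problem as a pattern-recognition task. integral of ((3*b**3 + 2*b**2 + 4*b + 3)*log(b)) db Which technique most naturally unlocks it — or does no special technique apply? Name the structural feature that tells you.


Method: integration by parts — the presence of log(b) against a polynomial factor is the standard differentiate-the-log setup.


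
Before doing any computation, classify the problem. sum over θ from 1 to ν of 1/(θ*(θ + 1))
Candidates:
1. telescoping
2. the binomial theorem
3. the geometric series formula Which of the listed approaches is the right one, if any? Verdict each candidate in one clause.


Diagnosis: telescoping — split 1/(θ*(θ + 1)) by partial fractions and the pieces are one function at shifted arguments — interior terms cancel.
- telescoping — yes, a natural case for it.
- the binomial theorem: the terms do not reassemble into a binomial power.
- the geometric series formula — there is no constant term-to-term ratio.


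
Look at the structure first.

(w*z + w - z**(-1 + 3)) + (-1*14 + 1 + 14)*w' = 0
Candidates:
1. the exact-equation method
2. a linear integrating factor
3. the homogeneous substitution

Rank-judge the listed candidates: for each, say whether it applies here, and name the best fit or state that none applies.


Best approach: a linear integrating factor — linear in the unknown with genuine forcing: multiply through by the exponential of the integrated coefficient and the left side closes into one derivative.
- the exact-equation method: the cross partial derivatives disagree, so no single potential exists.
- a linear integrating factor: yes, a natural case for it.
- the homogeneous substitution: the slope does not depend on the ratio of the variables alone.


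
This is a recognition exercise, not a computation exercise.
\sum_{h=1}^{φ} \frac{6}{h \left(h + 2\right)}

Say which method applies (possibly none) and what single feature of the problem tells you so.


Verdict: telescoping — \frac{6}{h \left(h + 2\right)} decomposes into shift-paired simple fractions; the series telescopes to finitely many boundary pieces.


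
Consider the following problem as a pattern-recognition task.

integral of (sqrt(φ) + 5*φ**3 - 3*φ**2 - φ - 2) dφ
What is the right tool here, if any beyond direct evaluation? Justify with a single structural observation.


Verdict: no special technique — a term-by-term power-rule job in φ; no substitution or rearrangement earns its keep here.


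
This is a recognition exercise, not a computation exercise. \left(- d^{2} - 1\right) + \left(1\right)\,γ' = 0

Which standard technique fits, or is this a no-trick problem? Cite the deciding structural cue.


Diagnosis: no special technique — solved for the derivative, no γ appears — this is antidifferentiation in d wearing ODE clothing.


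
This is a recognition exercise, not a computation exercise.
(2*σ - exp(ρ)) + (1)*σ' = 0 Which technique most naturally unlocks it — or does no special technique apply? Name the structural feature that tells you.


Best approach: a linear integrating factor — the unknown enters only to the first power against a nonzero forcing term — the integrating-factor template applies directly.


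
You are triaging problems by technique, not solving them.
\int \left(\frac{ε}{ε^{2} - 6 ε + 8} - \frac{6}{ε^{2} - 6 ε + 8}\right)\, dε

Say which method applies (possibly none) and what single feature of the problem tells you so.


Method: partial fractions — a proper rational integrand over the factorable ε^{2} - 6 ε + 8: partial fractions reduce it to elementary pieces.


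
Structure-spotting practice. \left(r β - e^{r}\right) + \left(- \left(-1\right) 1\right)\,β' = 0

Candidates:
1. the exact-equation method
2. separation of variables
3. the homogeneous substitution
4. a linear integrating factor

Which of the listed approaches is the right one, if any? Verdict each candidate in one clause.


Method: a linear integrating factor — β appears only to the first power with coefficient r — the classic integrating-factor setup.
- the exact-equation method: no potential function has this form as its differential, as written.
- separation of variables — no algebra isolates the independent variable on one side and the unknown on the other.
- the homogeneous substitution: the ratio of the variables does not determine the slope.
- a linear integrating factor: applies; the problem has the shape this method handles.


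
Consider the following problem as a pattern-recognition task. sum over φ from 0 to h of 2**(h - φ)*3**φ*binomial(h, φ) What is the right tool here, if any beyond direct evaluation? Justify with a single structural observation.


Technique: the binomial theorem — the binomial coefficients weight matched powers of 3 and 2, which is exactly the expansion of a binomial power.


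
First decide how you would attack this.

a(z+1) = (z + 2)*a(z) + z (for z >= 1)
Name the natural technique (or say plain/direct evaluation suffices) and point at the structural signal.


Verdict: a summation factor — one-term recursion with variable weight z + 2 is solved by product normalization, not by root-finding.


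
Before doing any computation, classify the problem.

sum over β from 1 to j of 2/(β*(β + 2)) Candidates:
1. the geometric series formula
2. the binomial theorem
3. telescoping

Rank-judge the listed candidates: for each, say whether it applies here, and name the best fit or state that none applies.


Verdict: telescoping — poles of 2/(β*(β + 2)) differ by an integer, the telltale of a telescoping partial-fraction sum.
- the geometric series formula: no single multiplier carries one term to the next throughout the sum.
- the binomial theorem — the terms do not reassemble into a binomial power.
- telescoping: applicable, and directly so.


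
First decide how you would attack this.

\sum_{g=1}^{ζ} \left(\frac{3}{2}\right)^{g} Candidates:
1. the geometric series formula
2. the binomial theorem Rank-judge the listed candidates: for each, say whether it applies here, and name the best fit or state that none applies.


Technique: the geometric series formula — each summand is the previous one scaled by \frac{3}{2}; that constant multiplier is itself the geometric structure.
- the geometric series formula: applicable, and directly so.
- the binomial theorem: the terms do not reassemble into a binomial power.


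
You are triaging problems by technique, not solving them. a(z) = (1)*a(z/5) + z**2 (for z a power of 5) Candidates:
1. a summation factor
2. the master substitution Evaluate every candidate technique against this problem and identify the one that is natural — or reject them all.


Diagnosis: the master substitution — the call at z/5 makes this multiplicative recursion; the master-style substitution converts it to additive.
- a summation factor: the recursion divides its index rather than shifting it — there is no previous-term chain for a summation factor to telescope.
- the master substitution: applicable, and directly so.


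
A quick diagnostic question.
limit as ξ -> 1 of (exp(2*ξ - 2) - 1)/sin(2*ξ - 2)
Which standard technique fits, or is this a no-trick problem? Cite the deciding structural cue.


Diagnosis: l'Hôpital's rule (0/0) — plug in 1: top and bottom both hit zero, so differentiate each and retry. A first-order expansion at the point is an equally standard path; the rule packages it.


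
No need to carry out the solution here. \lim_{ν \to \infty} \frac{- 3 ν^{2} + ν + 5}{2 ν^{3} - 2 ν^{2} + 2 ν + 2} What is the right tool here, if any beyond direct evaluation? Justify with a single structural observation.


Method: dominant-term comparison — as ν grows, only the highest-degree terms matter — compare leading terms and read the limit off. l'Hôpital's at-infinity variant applies to the expression viewed as a single quotient; the leading-term comparison is the direct route.


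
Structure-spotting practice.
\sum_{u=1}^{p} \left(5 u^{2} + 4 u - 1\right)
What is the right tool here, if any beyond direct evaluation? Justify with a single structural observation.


Technique: no special technique — no cancellation, no constant ratio, no binomial weights — just polynomial terms summed directly.


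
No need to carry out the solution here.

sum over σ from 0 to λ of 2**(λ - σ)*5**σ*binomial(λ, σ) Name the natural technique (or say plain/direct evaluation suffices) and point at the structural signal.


Technique: the binomial theorem — binomial(λ, σ) weighting matched powers of 5 and 2 is the expanded form of (5 + 2)^λ — fold it back up.


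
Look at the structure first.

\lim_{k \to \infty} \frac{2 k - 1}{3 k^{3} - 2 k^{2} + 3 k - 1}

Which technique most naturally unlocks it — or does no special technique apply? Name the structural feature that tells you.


Best approach: dominant-term comparison — divide by the highest power of k present: lower-order terms vanish and the dominant ratio remains. Differentiating the expression as a single quotient would eventually settle it as well; matching dominant growth settles it immediately.


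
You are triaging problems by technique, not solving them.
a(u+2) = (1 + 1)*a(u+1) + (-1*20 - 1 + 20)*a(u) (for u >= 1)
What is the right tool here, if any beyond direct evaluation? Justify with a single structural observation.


Diagnosis: the characteristic-root method — fixed numeric weights on consecutive terms and no forcing term added: the root method in its home territory.


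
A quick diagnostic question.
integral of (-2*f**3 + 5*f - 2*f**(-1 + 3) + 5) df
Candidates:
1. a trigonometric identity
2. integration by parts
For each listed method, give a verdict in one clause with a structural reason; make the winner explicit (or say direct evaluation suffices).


Method: no special technique — nothing composite, nothing rational, nothing trigonometric — each constant-multiple power of f integrates by the power rule alone.
- a trigonometric identity: there is no trigonometric structure at all — the integrand carries no sine or cosine to rewrite.
- integration by parts: splitting off a factor buys nothing — the integrand integrates directly without parts.


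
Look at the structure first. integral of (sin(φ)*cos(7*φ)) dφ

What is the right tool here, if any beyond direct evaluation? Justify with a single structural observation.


Method: a trigonometric identity — two sinusoids at different rates multiply in sin(φ)*cos(7*φ); the product-to-sum identity uncouples them.


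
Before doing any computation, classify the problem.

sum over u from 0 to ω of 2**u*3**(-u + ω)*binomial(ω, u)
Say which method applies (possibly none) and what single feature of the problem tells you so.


Verdict: the binomial theorem — the binomial coefficients weight matched powers of 2 and 3, which is exactly the expansion of a binomial power.


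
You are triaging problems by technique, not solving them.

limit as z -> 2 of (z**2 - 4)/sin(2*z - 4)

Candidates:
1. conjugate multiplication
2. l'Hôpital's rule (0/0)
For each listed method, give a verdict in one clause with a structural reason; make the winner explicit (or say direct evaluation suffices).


Best approach: l'Hôpital's rule (0/0) — substituting 2 gives 0 over 0; differentiate top and bottom once and re-evaluate. Expanding numerator and denominator to first order gives the same value — the rule automates exactly that.
- conjugate multiplication: no divergent radical difference is present for a conjugate pair to cancel.
- l'Hôpital's rule (0/0): yes — fits the structure here.


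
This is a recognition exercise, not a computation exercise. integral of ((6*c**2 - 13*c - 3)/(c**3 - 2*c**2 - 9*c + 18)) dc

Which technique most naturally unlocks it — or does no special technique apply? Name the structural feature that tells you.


Technique: partial fractions — the integrand is a proper rational function and its denominator c**3 - 2*c**2 - 9*c + 18 factors into distinct pieces, so it splits into simple fractions.


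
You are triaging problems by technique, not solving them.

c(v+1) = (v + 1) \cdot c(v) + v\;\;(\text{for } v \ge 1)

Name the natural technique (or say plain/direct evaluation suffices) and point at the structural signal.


Verdict: a summation factor — first-order linear but the coefficient v + 1 moves with the index — divide by the cumulative product and telescope.


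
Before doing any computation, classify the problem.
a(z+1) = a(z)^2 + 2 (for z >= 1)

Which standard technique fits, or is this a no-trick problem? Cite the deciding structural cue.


Method: no special technique — the unknown sequence enters the update nonlinearly, so no linear method fits the recurrence as written — direct iteration remains.


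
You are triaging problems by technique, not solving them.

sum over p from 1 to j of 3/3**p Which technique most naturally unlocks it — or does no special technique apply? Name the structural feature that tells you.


Technique: the geometric series formula — consecutive terms stand in a fixed index-free ratio — the geometric sum formula closes it.


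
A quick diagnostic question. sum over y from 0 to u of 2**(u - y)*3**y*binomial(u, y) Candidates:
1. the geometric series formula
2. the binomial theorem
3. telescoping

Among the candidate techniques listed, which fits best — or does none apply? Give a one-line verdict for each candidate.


Technique: the binomial theorem — the binomial coefficients weight matched powers of 3 and 2, which is exactly the expansion of a binomial power.
- the geometric series formula — the term-to-term ratio changes with the index, so the geometric formula cannot close it.
- the binomial theorem: a fit — the right tool for this form.
- telescoping — the summand is not presented as a shifted difference — a telescoping rewrite may exist, but the displayed structure does not offer one.


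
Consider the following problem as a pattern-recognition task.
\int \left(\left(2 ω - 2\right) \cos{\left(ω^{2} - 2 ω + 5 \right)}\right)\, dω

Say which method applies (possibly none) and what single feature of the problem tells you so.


Technique: u-substitution — spotting that 2 ω - 2 is a constant multiple of the derivative of ω^{2} - 2 ω + 5 is the key observation — substitute u = ω^{2} - 2 ω + 5 and the integral becomes one-dimensional in u.


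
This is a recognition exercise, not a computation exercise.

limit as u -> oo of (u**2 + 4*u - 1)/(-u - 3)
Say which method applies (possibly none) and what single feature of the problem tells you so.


Best approach: dominant-term comparison — growth-rate triage: the leading powers of u decide the limit, everything else is noise. l'Hôpital's at-infinity variant applies to the expression viewed as a single quotient; the leading-term comparison is the direct route.


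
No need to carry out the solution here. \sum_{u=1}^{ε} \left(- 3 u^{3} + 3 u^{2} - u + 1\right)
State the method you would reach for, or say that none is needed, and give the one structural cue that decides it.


Best approach: no special technique — no cancellation, no constant ratio, no binomial weights — just polynomial terms summed directly.


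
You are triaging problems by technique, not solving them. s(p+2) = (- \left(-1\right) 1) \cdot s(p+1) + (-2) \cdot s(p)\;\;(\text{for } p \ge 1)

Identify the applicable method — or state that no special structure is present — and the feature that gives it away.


Diagnosis: the characteristic-root method — the recurrence treats every index alike (constant coefficients, no forcing) — precisely the regime where r^p trials close it.


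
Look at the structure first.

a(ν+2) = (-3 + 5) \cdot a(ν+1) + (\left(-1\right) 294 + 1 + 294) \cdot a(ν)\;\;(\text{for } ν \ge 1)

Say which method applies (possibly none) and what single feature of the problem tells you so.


Diagnosis: the characteristic-root method — shift-invariance with fixed coefficients calls for exponential trials; the characteristic polynomial finds every r^ν.


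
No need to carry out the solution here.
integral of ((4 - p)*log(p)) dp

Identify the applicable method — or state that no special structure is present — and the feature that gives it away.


Technique: integration by parts — log(p) is the classic u in parts — its derivative is a plain reciprocal while 4 - p absorbs the dv role.


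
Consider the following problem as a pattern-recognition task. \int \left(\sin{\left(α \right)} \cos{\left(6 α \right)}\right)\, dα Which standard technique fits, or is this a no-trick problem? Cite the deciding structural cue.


Diagnosis: a trigonometric identity — mixed-frequency products such as \sin{\left(α \right)} \cos{\left(6 α \right)} are designed for the product-to-sum formula.


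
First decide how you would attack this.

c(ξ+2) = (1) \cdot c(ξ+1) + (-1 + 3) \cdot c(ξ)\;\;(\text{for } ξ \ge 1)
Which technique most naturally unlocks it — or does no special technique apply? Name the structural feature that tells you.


Technique: the characteristic-root method — the recurrence is linear and homogeneous with constant coefficients, so the ansatz r^ξ turns it into a polynomial equation for r.


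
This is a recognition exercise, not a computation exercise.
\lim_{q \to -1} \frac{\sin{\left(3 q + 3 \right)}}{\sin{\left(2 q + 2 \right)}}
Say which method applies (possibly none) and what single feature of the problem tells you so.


Technique: l'Hôpital's rule (0/0) — both numerator and denominator vanish at -1: the genuine 0/0 indeterminate that l'Hôpital exists for. A local series expansion at the point resolves it as well; the rule is the packaged version of that step.


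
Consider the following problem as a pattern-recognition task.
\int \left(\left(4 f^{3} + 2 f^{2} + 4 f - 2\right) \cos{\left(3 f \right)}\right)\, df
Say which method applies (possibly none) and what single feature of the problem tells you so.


Diagnosis: integration by parts — differentiate 4 f^{3} + 2 f^{2} + 4 f - 2, integrate \cos{\left(3 f \right)}: each pass lowers the polynomial degree, so parts terminates.


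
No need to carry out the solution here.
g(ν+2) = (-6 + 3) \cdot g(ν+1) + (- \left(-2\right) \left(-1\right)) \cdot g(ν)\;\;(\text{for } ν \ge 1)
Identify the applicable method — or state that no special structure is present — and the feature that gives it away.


Technique: the characteristic-root method — the recurrence treats every index alike (constant coefficients, no forcing) — precisely the regime where r^ν trials close it.


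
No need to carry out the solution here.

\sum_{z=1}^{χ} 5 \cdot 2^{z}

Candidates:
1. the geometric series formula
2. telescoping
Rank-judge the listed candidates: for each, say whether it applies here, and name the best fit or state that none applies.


Diagnosis: the geometric series formula — each term is 2 times the previous one, so the geometric-series formula applies directly.
- the geometric series formula — applicable, and directly so.
- telescoping: in the displayed form, no term reappears at a neighboring index to cancel against.


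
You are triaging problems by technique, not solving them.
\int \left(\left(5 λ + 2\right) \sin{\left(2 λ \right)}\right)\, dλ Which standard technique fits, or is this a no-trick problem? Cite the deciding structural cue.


Technique: integration by parts — the integrand splits as 5 λ + 2 times \sin{\left(2 λ \right)} — repeatedly differentiating the polynomial part kills it, which is the parts ladder.


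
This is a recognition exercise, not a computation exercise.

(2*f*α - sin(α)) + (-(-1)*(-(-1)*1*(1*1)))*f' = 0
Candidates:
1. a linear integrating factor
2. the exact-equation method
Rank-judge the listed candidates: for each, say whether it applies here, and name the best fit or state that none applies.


Diagnosis: a linear integrating factor — the unknown enters only to the first power against a nonzero forcing term — the integrating-factor template applies directly.
- a linear integrating factor — applies; the problem has the shape this method handles.
- the exact-equation method — the mixed-partials test fails on this split — it is not an exact differential as presented.


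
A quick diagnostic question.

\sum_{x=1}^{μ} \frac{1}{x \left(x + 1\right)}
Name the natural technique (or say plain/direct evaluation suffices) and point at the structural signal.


Diagnosis: telescoping — \frac{1}{x \left(x + 1\right)} hides a difference of shifted reciprocals — decompose it and the middle of the sum vanishes.


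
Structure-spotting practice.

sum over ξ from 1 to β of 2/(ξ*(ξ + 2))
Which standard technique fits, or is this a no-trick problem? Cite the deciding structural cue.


Diagnosis: telescoping — after splitting 2/(ξ*(ξ + 2)) into partial fractions, the pieces are shifted copies of one function and cancel telescopically.


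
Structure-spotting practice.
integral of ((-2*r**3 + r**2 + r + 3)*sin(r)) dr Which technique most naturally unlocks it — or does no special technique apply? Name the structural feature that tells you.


Technique: integration by parts — differentiate -2*r**3 + r**2 + r + 3, integrate sin(r): each pass lowers the polynomial degree, so parts terminates.


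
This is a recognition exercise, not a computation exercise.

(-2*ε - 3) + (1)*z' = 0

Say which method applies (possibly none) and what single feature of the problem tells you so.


Best approach: no special technique — solved for the derivative, z never appears on the right — this is a direct integration in ε, not a differential-equations problem at heart.


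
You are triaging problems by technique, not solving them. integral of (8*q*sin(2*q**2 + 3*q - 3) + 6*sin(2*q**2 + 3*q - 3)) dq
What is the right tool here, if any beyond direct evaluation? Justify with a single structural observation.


Diagnosis: u-substitution — viewed as a product, the integrand is a composition evaluated at 2*q**2 + 3*q - 3 times (a constant multiple of) that inner expression's derivative, so u = 2*q**2 + 3*q - 3 makes it elementary.
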